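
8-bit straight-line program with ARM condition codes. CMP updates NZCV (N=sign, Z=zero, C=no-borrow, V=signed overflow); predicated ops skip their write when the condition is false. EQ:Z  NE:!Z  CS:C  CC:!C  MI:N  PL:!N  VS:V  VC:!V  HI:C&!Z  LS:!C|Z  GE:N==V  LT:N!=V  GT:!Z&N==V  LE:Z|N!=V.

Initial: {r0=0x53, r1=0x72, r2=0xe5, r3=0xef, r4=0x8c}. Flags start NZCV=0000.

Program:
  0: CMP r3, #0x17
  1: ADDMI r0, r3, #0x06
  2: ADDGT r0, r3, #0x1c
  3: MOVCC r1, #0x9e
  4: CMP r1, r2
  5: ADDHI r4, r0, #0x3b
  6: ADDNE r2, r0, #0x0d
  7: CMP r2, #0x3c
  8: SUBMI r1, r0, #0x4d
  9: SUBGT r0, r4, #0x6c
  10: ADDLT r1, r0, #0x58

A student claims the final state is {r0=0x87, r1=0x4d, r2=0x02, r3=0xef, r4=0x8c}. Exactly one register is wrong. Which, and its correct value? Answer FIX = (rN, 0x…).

[0] flags=1010 → (cmp)
[1] flags=1010 MI?T → r0=0xf5
[2] flags=1010 GT?F → skip
[3] flags=1010 CC?F → skip
[4] flags=1001 → (cmp)
[5] flags=1001 HI?F → skip
[6] flags=1001 NE?T → r2=0x02
[7] flags=1000 → (cmp)
[8] flags=1000 MI?T → r1=0xa8
[9] flags=1000 GT?F → skip
[10] flags=1000 LT?T → r1=0x4d

FIX = (r0, 0xf5)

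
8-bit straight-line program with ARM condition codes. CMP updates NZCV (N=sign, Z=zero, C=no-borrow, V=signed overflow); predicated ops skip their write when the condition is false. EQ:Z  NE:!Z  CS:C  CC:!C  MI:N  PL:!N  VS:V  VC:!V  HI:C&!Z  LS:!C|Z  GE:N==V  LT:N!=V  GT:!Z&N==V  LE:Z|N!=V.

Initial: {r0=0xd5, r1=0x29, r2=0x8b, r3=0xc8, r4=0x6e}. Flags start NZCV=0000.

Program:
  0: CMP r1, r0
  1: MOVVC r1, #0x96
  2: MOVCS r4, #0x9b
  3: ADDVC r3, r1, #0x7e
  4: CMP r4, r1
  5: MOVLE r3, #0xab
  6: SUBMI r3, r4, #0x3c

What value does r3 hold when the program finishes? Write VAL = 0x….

VAL = 0x32

0: ✓ CMP  NZCV=0000
1: ✓ MOVVC  r1←0x96
2: · MOVCS
3: ✓ ADDVC  r3←0x14
4: ✓ CMP  NZCV=1001
5: · MOVLE
6: ✓ SUBMI  r3←0x32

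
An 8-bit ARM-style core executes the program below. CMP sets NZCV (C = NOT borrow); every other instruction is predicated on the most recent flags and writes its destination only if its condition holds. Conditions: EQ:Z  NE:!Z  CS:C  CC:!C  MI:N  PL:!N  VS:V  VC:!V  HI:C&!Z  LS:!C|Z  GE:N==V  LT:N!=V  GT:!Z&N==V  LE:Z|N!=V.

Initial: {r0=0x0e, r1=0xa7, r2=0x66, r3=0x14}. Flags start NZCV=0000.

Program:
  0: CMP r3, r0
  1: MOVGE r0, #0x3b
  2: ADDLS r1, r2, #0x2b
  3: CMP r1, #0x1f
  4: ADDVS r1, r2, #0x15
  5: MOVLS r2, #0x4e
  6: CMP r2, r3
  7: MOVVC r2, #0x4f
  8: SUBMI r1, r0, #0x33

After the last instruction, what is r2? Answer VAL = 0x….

VAL = 0x4f

[0] flags=0010 → (cmp)
[1] flags=0010 GE?T → r0=0x3b
[2] flags=0010 LS?F → skip
[3] flags=1010 → (cmp)
[4] flags=1010 VS?F → skip
[5] flags=1010 LS?F → skip
[6] flags=0010 → (cmp)
[7] flags=0010 VC?T → r2=0x4f
[8] flags=0010 MI?F → skip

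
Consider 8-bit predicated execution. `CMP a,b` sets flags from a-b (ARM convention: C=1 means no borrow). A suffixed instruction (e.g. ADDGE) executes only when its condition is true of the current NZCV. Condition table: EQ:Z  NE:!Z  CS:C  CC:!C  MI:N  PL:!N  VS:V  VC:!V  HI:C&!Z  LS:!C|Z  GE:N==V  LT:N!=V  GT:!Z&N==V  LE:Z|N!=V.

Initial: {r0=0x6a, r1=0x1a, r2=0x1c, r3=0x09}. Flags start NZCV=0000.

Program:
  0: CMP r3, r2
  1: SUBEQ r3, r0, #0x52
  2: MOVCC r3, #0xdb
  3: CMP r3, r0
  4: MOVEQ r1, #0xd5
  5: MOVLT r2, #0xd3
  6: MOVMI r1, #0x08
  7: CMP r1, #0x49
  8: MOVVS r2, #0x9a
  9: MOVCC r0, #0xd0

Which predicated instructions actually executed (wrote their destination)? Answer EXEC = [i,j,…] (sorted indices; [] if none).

EXEC = [2,5,9]

0: ✓ CMP  NZCV=1000
1: · SUBEQ
2: ✓ MOVCC  r3←0xdb
3: ✓ CMP  NZCV=0011
4: · MOVEQ
5: ✓ MOVLT  r2←0xd3
6: · MOVMI
7: ✓ CMP  NZCV=1000
8: · MOVVS
9: ✓ MOVCC  r0←0xd0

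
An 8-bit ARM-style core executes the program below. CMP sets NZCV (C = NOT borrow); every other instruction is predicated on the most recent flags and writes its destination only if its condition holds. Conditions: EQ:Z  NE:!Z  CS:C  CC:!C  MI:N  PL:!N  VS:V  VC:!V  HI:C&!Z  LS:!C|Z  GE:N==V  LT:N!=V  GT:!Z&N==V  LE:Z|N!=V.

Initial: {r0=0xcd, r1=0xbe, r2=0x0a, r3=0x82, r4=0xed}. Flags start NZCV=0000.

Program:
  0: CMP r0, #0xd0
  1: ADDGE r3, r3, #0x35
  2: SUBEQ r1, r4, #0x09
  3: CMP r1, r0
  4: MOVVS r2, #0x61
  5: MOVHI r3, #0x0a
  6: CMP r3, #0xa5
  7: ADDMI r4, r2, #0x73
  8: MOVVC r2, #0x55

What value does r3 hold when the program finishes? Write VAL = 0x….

[0] flags=1000 → (cmp)
[1] flags=1000 GE?F → skip
[2] flags=1000 EQ?F → skip
[3] flags=1000 → (cmp)
[4] flags=1000 VS?F → skip
[5] flags=1000 HI?F → skip
[6] flags=1000 → (cmp)
[7] flags=1000 MI?T → r4=0x7d
[8] flags=1000 VC?T → r2=0x55

VAL = 0x82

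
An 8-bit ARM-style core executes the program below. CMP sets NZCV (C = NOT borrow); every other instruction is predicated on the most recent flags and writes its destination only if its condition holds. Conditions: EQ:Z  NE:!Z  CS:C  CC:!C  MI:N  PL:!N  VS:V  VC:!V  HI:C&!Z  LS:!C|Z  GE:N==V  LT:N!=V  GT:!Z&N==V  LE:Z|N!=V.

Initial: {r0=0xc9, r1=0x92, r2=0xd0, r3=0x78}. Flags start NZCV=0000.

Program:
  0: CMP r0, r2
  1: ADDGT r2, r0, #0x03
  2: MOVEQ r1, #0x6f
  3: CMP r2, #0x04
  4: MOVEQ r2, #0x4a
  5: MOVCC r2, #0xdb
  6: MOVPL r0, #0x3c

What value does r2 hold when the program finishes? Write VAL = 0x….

[0] flags=1000 → (cmp)
[1] flags=1000 GT?F → skip
[2] flags=1000 EQ?F → skip
[3] flags=1010 → (cmp)
[4] flags=1010 EQ?F → skip
[5] flags=1010 CC?F → skip
[6] flags=1010 PL?F → skip

VAL = 0xd0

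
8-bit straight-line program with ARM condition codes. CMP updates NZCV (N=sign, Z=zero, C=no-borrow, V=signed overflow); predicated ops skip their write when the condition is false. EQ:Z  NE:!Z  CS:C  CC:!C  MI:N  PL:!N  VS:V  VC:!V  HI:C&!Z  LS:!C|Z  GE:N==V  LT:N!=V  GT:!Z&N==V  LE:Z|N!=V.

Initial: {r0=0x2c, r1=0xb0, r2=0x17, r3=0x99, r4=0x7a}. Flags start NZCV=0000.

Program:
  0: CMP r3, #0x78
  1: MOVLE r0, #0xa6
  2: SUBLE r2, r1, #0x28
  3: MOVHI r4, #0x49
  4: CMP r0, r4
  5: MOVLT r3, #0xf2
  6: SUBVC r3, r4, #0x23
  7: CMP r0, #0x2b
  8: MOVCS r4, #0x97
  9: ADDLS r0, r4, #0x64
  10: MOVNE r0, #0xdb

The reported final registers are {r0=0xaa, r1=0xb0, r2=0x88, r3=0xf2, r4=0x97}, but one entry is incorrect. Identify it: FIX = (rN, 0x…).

FIX = (r0, 0xdb)

0: ✓ CMP  NZCV=0011
1: ✓ MOVLE  r0←0xa6
2: ✓ SUBLE  r2←0x88
3: ✓ MOVHI  r4←0x49
4: ✓ CMP  NZCV=0011
5: ✓ MOVLT  r3←0xf2
6: · SUBVC
7: ✓ CMP  NZCV=0011
8: ✓ MOVCS  r4←0x97
9: · ADDLS
10: ✓ MOVNE  r0←0xdb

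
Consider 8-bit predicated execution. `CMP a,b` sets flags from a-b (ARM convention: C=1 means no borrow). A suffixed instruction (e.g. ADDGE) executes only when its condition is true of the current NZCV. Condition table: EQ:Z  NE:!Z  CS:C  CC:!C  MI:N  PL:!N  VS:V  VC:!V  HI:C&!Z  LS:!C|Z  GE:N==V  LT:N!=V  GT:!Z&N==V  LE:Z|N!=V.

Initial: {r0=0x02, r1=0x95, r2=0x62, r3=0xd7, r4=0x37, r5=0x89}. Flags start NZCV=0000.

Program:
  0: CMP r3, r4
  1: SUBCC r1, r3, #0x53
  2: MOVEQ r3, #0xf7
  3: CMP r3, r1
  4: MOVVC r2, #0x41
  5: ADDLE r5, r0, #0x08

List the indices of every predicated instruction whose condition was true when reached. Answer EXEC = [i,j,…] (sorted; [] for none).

[0] flags=1010 → (cmp)
[1] flags=1010 CC?F → skip
[2] flags=1010 EQ?F → skip
[3] flags=0010 → (cmp)
[4] flags=0010 VC?T → r2=0x41
[5] flags=0010 LE?F → skip

EXEC = [4]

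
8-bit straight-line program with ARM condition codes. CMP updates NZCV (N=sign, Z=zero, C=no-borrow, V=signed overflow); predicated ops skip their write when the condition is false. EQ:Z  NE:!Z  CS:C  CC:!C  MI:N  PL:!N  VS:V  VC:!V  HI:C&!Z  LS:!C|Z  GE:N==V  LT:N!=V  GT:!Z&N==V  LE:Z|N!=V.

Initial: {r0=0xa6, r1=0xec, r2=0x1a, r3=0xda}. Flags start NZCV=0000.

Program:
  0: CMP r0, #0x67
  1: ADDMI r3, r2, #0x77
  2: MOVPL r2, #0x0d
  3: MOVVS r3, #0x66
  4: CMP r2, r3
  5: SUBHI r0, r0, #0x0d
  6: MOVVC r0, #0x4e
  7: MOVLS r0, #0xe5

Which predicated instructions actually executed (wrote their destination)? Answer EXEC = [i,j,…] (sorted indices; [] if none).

[0] flags=0011 → (cmp)
[1] flags=0011 MI?F → skip
[2] flags=0011 PL?T → r2=0x0d
[3] flags=0011 VS?T → r3=0x66
[4] flags=1000 → (cmp)
[5] flags=1000 HI?F → skip
[6] flags=1000 VC?T → r0=0x4e
[7] flags=1000 LS?T → r0=0xe5

EXEC = [2,3,6,7]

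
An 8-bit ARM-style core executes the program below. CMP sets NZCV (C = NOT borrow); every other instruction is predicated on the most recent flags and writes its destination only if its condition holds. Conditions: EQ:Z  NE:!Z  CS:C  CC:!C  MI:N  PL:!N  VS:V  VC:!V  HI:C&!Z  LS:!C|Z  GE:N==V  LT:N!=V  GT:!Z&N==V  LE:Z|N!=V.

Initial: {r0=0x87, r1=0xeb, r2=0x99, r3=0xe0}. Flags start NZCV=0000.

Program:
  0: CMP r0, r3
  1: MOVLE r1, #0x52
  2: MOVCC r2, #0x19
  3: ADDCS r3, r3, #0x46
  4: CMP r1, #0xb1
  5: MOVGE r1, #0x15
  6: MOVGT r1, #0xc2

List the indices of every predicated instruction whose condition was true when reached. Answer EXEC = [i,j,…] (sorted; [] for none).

0: ✓ CMP  NZCV=1000
1: ✓ MOVLE  r1←0x52
2: ✓ MOVCC  r2←0x19
3: · ADDCS
4: ✓ CMP  NZCV=1001
5: ✓ MOVGE  r1←0x15
6: ✓ MOVGT  r1←0xc2

EXEC = [1,2,5,6]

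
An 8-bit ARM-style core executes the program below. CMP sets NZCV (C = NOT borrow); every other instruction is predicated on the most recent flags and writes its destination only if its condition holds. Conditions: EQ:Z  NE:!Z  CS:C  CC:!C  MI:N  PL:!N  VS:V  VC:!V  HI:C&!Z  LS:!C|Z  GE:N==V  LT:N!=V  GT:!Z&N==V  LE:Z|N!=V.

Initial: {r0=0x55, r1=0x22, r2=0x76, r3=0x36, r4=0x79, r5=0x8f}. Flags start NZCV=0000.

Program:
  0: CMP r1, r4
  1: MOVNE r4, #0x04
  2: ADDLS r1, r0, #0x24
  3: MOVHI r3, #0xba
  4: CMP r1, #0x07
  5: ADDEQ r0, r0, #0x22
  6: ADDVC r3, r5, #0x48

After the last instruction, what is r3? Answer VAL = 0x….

0: ✓ CMP  NZCV=1000
1: ✓ MOVNE  r4←0x04
2: ✓ ADDLS  r1←0x79
3: · MOVHI
4: ✓ CMP  NZCV=0010
5: · ADDEQ
6: ✓ ADDVC  r3←0xd7

VAL = 0xd7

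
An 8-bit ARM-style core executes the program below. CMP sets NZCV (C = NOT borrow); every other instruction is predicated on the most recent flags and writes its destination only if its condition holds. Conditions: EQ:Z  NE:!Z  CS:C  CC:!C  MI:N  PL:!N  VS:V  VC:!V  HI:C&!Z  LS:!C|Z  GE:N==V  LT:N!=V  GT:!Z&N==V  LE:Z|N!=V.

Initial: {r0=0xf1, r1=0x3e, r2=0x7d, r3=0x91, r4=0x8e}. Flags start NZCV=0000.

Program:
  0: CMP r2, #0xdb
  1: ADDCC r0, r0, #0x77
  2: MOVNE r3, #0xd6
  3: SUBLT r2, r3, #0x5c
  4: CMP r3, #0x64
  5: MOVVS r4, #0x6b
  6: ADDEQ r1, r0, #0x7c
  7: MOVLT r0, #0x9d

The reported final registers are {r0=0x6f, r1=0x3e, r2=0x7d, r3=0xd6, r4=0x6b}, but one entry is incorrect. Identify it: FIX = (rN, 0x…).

[0] flags=1001 → (cmp)
[1] flags=1001 CC?T → r0=0x68
[2] flags=1001 NE?T → r3=0xd6
[3] flags=1001 LT?F → skip
[4] flags=0011 → (cmp)
[5] flags=0011 VS?T → r4=0x6b
[6] flags=0011 EQ?F → skip
[7] flags=0011 LT?T → r0=0x9d

FIX = (r0, 0x9d)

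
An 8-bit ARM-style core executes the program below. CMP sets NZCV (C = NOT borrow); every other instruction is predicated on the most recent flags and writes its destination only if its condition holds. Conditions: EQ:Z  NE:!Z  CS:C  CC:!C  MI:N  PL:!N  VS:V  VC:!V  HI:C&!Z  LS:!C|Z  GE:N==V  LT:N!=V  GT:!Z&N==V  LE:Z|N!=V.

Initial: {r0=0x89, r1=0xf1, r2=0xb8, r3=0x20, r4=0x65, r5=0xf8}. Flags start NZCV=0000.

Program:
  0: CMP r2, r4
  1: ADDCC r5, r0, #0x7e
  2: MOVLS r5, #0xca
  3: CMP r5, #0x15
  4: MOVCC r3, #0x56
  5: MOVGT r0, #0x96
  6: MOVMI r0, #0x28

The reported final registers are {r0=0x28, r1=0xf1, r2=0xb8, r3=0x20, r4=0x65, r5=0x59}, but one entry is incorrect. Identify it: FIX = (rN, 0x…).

FIX = (r5, 0xf8)

0: ✓ CMP  NZCV=0011
1: · ADDCC
2: · MOVLS
3: ✓ CMP  NZCV=1010
4: · MOVCC
5: · MOVGT
6: ✓ MOVMI  r0←0x28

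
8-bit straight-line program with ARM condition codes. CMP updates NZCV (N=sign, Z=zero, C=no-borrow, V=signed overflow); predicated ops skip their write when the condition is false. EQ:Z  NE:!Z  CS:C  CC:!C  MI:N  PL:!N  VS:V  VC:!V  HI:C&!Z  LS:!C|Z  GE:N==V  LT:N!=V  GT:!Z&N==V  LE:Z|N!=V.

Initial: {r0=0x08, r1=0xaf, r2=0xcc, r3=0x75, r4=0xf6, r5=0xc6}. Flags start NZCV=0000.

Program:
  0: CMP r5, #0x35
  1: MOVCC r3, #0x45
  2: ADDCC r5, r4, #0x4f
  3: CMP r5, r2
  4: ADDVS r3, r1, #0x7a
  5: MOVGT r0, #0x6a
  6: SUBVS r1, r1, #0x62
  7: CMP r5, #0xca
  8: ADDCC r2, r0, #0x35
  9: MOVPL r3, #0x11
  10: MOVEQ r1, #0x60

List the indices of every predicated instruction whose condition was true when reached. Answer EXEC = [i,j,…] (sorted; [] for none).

[0] flags=1010 → (cmp)
[1] flags=1010 CC?F → skip
[2] flags=1010 CC?F → skip
[3] flags=1000 → (cmp)
[4] flags=1000 VS?F → skip
[5] flags=1000 GT?F → skip
[6] flags=1000 VS?F → skip
[7] flags=1000 → (cmp)
[8] flags=1000 CC?T → r2=0x3d
[9] flags=1000 PL?F → skip
[10] flags=1000 EQ?F → skip

EXEC = [8]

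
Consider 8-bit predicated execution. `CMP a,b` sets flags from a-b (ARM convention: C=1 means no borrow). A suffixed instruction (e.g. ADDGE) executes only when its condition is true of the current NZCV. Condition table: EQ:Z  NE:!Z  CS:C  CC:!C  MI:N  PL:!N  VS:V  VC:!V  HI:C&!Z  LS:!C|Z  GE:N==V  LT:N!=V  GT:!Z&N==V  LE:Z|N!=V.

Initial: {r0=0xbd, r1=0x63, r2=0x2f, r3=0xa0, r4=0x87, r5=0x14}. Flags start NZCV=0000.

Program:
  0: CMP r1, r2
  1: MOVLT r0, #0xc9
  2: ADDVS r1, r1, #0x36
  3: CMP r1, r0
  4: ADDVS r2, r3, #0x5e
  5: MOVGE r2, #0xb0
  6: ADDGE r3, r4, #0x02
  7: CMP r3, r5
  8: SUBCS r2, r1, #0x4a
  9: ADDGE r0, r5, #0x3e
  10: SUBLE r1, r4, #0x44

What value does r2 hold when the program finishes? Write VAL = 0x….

0: ✓ CMP  NZCV=0010
1: · MOVLT
2: · ADDVS
3: ✓ CMP  NZCV=1001
4: ✓ ADDVS  r2←0xfe
5: ✓ MOVGE  r2←0xb0
6: ✓ ADDGE  r3←0x89
7: ✓ CMP  NZCV=0011
8: ✓ SUBCS  r2←0x19
9: · ADDGE
10: ✓ SUBLE  r1←0x43

VAL = 0x19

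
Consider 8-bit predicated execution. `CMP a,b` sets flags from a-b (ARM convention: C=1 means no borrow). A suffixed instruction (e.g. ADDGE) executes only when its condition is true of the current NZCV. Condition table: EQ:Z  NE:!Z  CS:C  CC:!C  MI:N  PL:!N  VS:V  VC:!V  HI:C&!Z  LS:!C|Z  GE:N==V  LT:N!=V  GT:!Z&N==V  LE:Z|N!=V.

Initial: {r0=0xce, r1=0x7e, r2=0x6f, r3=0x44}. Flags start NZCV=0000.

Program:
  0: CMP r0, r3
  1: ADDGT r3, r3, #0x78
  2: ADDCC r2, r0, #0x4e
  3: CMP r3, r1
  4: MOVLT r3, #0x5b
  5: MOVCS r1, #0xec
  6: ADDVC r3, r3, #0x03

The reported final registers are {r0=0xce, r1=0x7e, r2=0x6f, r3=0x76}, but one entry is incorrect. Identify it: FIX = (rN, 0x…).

0: ✓ CMP  NZCV=1010
1: · ADDGT
2: · ADDCC
3: ✓ CMP  NZCV=1000
4: ✓ MOVLT  r3←0x5b
5: · MOVCS
6: ✓ ADDVC  r3←0x5e

FIX = (r3, 0x5e)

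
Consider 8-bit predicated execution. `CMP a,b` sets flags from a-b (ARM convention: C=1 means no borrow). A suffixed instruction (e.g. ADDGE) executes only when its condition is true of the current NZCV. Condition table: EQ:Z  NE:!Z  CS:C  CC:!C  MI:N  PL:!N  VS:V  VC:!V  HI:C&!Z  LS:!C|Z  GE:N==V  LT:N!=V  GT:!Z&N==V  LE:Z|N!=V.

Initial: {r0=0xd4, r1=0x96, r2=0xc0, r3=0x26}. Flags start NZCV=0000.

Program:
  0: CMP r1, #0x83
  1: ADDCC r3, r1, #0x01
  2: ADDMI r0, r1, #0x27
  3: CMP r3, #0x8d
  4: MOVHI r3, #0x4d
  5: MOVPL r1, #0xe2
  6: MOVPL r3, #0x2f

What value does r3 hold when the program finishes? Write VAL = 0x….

VAL = 0x26

0: ✓ CMP  NZCV=0010
1: · ADDCC
2: · ADDMI
3: ✓ CMP  NZCV=1001
4: · MOVHI
5: · MOVPL
6: · MOVPL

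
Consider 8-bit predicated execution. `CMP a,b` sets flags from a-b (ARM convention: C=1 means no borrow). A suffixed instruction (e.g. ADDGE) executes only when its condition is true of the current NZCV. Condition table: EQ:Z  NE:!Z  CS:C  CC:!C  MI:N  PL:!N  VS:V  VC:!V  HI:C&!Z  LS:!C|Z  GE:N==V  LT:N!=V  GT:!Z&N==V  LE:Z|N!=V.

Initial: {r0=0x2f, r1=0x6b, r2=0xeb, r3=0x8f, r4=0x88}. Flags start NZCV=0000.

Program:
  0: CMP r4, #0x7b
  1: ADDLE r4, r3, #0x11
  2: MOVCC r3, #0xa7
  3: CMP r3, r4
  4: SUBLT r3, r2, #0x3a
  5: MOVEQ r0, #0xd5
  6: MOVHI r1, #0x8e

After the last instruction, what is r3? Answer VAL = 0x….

0: ✓ CMP  NZCV=0011
1: ✓ ADDLE  r4←0xa0
2: · MOVCC
3: ✓ CMP  NZCV=1000
4: ✓ SUBLT  r3←0xb1
5: · MOVEQ
6: · MOVHI

VAL = 0xb1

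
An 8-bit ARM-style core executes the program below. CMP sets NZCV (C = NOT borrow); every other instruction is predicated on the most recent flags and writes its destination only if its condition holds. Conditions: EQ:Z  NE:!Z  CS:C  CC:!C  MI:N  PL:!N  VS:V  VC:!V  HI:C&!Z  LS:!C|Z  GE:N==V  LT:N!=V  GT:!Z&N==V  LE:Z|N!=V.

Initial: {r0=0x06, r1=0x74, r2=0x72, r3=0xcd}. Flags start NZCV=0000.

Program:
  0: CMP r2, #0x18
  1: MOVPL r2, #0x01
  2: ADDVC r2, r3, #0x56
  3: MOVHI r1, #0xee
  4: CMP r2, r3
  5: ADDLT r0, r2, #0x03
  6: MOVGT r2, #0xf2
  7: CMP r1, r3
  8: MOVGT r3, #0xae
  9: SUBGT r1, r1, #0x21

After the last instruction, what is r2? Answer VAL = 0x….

VAL = 0xf2

[0] flags=0010 → (cmp)
[1] flags=0010 PL?T → r2=0x01
[2] flags=0010 VC?T → r2=0x23
[3] flags=0010 HI?T → r1=0xee
[4] flags=0000 → (cmp)
[5] flags=0000 LT?F → skip
[6] flags=0000 GT?T → r2=0xf2
[7] flags=0010 → (cmp)
[8] flags=0010 GT?T → r3=0xae
[9] flags=0010 GT?T → r1=0xcd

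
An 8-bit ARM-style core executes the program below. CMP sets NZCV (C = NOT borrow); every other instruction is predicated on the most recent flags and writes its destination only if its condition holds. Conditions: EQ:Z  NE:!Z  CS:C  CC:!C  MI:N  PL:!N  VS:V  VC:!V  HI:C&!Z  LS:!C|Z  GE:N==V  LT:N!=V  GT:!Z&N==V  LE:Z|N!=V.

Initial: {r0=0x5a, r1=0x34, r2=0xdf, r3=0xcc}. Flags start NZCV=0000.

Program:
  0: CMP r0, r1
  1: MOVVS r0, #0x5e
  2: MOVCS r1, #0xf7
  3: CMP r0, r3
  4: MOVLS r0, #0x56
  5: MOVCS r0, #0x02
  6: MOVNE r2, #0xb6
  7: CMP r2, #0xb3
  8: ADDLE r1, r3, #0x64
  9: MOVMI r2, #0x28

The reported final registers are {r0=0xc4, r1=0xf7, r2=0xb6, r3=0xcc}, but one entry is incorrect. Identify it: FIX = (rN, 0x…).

FIX = (r0, 0x56)

0: ✓ CMP  NZCV=0010
1: · MOVVS
2: ✓ MOVCS  r1←0xf7
3: ✓ CMP  NZCV=1001
4: ✓ MOVLS  r0←0x56
5: · MOVCS
6: ✓ MOVNE  r2←0xb6
7: ✓ CMP  NZCV=0010
8: · ADDLE
9: · MOVMI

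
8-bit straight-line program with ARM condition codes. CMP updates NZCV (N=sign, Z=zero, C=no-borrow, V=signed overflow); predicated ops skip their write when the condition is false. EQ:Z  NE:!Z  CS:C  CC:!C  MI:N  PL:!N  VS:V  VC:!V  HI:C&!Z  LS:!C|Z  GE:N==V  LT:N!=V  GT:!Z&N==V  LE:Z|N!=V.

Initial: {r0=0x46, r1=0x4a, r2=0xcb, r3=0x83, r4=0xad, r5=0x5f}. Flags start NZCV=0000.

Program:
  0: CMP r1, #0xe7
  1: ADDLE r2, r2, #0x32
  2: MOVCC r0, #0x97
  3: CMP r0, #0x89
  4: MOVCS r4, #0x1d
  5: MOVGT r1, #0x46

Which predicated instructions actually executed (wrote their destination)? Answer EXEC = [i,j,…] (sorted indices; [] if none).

EXEC = [2,4,5]

[0] flags=0000 → (cmp)
[1] flags=0000 LE?F → skip
[2] flags=0000 CC?T → r0=0x97
[3] flags=0010 → (cmp)
[4] flags=0010 CS?T → r4=0x1d
[5] flags=0010 GT?T → r1=0x46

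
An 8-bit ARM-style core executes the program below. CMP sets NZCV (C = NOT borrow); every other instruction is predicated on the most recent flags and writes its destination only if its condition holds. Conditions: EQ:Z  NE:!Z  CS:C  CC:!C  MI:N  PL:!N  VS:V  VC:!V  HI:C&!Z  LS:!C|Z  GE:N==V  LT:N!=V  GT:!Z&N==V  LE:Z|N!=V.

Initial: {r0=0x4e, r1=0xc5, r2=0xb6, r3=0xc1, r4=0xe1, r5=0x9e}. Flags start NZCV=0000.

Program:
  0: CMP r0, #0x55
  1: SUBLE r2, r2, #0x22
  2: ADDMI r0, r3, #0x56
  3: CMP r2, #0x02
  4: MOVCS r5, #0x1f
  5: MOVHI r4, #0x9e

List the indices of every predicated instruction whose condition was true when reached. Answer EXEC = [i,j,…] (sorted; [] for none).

0: ✓ CMP  NZCV=1000
1: ✓ SUBLE  r2←0x94
2: ✓ ADDMI  r0←0x17
3: ✓ CMP  NZCV=1010
4: ✓ MOVCS  r5←0x1f
5: ✓ MOVHI  r4←0x9e

EXEC = [1,2,4,5]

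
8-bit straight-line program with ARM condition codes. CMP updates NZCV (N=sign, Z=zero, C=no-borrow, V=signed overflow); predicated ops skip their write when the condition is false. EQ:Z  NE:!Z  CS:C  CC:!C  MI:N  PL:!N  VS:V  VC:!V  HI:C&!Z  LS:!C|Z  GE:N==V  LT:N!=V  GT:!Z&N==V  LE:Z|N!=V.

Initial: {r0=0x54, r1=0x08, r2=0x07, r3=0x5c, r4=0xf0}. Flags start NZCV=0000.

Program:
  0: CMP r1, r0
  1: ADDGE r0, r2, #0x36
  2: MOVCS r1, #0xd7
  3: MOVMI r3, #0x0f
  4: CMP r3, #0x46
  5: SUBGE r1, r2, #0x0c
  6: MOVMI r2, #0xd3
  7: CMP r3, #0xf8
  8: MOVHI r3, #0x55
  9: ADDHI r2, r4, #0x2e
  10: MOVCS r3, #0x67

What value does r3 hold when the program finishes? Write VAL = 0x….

VAL = 0x0f

[0] flags=1000 → (cmp)
[1] flags=1000 GE?F → skip
[2] flags=1000 CS?F → skip
[3] flags=1000 MI?T → r3=0x0f
[4] flags=1000 → (cmp)
[5] flags=1000 GE?F → skip
[6] flags=1000 MI?T → r2=0xd3
[7] flags=0000 → (cmp)
[8] flags=0000 HI?F → skip
[9] flags=0000 HI?F → skip
[10] flags=0000 CS?F → skip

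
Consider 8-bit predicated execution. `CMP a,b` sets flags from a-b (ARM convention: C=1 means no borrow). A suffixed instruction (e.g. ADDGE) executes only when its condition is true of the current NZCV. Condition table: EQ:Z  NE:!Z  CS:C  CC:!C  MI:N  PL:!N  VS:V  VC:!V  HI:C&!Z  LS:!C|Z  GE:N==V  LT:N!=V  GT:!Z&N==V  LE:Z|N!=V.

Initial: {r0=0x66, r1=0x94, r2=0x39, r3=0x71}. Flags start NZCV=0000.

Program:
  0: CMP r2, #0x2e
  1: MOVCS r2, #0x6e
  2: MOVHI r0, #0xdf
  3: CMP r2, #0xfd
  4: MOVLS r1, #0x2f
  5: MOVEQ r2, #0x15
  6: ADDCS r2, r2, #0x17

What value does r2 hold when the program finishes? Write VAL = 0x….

0: ✓ CMP  NZCV=0010
1: ✓ MOVCS  r2←0x6e
2: ✓ MOVHI  r0←0xdf
3: ✓ CMP  NZCV=0000
4: ✓ MOVLS  r1←0x2f
5: · MOVEQ
6: · ADDCS

VAL = 0x6e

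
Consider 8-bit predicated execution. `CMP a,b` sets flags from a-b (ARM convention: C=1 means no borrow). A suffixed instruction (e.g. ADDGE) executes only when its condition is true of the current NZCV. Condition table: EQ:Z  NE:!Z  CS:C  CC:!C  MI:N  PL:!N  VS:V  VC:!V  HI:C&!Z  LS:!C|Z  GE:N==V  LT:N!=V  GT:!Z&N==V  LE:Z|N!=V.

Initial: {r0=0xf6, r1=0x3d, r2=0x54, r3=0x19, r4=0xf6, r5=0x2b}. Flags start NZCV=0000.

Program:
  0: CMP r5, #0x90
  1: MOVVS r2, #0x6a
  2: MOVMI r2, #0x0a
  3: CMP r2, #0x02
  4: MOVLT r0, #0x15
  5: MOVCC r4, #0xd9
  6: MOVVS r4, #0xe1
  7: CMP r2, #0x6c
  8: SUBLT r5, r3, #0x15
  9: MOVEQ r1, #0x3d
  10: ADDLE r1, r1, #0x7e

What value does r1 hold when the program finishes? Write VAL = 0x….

VAL = 0xbb

[0] flags=1001 → (cmp)
[1] flags=1001 VS?T → r2=0x6a
[2] flags=1001 MI?T → r2=0x0a
[3] flags=0010 → (cmp)
[4] flags=0010 LT?F → skip
[5] flags=0010 CC?F → skip
[6] flags=0010 VS?F → skip
[7] flags=1000 → (cmp)
[8] flags=1000 LT?T → r5=0x04
[9] flags=1000 EQ?F → skip
[10] flags=1000 LE?T → r1=0xbb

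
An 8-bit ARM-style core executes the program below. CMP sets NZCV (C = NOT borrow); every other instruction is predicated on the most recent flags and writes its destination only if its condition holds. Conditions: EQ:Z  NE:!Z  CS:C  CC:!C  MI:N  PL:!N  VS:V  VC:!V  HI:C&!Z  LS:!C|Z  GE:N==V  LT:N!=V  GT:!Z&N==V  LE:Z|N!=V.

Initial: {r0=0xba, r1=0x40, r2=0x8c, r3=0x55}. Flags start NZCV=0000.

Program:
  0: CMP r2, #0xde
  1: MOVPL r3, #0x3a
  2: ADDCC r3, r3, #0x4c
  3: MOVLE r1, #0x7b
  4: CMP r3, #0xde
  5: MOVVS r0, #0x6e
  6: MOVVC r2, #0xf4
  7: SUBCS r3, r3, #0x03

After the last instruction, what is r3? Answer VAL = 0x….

0: ✓ CMP  NZCV=1000
1: · MOVPL
2: ✓ ADDCC  r3←0xa1
3: ✓ MOVLE  r1←0x7b
4: ✓ CMP  NZCV=1000
5: · MOVVS
6: ✓ MOVVC  r2←0xf4
7: · SUBCS

VAL = 0xa1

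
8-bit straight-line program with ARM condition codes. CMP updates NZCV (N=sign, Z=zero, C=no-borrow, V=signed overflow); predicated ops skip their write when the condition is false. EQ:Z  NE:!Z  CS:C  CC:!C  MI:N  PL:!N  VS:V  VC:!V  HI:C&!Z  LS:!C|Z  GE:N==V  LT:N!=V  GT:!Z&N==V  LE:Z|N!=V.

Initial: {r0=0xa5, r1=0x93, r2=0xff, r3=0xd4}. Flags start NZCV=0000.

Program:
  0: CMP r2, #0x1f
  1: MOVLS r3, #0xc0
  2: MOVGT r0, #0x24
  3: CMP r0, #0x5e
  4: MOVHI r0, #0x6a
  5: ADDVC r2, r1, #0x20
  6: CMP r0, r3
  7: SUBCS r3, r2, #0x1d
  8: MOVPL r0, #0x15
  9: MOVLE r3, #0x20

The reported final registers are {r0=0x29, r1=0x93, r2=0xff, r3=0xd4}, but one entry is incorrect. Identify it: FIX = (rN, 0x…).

FIX = (r0, 0x6a)

0: ✓ CMP  NZCV=1010
1: · MOVLS
2: · MOVGT
3: ✓ CMP  NZCV=0011
4: ✓ MOVHI  r0←0x6a
5: · ADDVC
6: ✓ CMP  NZCV=1001
7: · SUBCS
8: · MOVPL
9: · MOVLE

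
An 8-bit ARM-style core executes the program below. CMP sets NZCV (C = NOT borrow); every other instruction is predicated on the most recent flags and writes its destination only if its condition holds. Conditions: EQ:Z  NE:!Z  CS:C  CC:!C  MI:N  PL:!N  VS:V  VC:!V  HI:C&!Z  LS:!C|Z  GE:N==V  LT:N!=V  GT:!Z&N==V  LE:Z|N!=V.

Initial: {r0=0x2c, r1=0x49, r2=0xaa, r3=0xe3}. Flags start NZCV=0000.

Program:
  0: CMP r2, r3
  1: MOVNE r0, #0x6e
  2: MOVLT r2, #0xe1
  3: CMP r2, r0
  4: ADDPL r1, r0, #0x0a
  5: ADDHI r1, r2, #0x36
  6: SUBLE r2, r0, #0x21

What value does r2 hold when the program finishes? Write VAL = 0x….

[0] flags=1000 → (cmp)
[1] flags=1000 NE?T → r0=0x6e
[2] flags=1000 LT?T → r2=0xe1
[3] flags=0011 → (cmp)
[4] flags=0011 PL?T → r1=0x78
[5] flags=0011 HI?T → r1=0x17
[6] flags=0011 LE?T → r2=0x4d

VAL = 0x4d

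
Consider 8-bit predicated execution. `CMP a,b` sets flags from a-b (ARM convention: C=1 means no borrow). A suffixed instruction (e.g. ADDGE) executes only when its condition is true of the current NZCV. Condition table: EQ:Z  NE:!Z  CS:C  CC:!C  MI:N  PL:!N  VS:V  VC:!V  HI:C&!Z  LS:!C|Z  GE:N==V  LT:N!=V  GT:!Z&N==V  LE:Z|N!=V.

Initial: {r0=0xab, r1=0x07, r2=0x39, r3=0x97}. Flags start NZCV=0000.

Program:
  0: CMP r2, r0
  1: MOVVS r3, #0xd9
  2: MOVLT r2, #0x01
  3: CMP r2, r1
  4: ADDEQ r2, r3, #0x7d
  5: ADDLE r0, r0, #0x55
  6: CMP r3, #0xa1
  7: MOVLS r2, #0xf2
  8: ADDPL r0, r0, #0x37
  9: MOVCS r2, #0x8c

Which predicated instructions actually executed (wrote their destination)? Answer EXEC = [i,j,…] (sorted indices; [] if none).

EXEC = [1,8,9]

0: ✓ CMP  NZCV=1001
1: ✓ MOVVS  r3←0xd9
2: · MOVLT
3: ✓ CMP  NZCV=0010
4: · ADDEQ
5: · ADDLE
6: ✓ CMP  NZCV=0010
7: · MOVLS
8: ✓ ADDPL  r0←0xe2
9: ✓ MOVCS  r2←0x8c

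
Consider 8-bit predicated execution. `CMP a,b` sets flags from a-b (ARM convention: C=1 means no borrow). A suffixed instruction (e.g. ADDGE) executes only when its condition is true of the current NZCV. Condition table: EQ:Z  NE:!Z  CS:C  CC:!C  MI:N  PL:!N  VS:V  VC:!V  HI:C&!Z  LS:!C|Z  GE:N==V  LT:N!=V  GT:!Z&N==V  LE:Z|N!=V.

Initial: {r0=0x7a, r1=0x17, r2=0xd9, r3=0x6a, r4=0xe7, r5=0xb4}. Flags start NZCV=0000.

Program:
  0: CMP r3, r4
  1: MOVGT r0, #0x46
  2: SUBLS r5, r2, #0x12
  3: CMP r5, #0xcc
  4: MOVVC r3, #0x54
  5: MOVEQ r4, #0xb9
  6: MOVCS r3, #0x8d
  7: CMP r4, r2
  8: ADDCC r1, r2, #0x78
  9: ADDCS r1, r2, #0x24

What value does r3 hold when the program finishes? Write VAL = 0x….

[0] flags=1001 → (cmp)
[1] flags=1001 GT?T → r0=0x46
[2] flags=1001 LS?T → r5=0xc7
[3] flags=1000 → (cmp)
[4] flags=1000 VC?T → r3=0x54
[5] flags=1000 EQ?F → skip
[6] flags=1000 CS?F → skip
[7] flags=0010 → (cmp)
[8] flags=0010 CC?F → skip
[9] flags=0010 CS?T → r1=0xfd

VAL = 0x54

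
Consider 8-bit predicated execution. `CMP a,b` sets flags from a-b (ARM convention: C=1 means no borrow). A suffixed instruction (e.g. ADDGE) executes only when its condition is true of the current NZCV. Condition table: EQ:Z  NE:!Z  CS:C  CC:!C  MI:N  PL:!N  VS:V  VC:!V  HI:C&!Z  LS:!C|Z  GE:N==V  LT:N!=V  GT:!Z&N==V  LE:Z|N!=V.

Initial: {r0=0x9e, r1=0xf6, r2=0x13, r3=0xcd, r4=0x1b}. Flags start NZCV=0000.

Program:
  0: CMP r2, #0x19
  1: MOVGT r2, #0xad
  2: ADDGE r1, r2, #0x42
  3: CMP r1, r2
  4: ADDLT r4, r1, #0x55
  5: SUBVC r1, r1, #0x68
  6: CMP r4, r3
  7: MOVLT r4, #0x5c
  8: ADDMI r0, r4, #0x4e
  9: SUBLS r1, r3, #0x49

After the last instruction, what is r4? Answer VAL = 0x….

[0] flags=1000 → (cmp)
[1] flags=1000 GT?F → skip
[2] flags=1000 GE?F → skip
[3] flags=1010 → (cmp)
[4] flags=1010 LT?T → r4=0x4b
[5] flags=1010 VC?T → r1=0x8e
[6] flags=0000 → (cmp)
[7] flags=0000 LT?F → skip
[8] flags=0000 MI?F → skip
[9] flags=0000 LS?T → r1=0x84

VAL = 0x4b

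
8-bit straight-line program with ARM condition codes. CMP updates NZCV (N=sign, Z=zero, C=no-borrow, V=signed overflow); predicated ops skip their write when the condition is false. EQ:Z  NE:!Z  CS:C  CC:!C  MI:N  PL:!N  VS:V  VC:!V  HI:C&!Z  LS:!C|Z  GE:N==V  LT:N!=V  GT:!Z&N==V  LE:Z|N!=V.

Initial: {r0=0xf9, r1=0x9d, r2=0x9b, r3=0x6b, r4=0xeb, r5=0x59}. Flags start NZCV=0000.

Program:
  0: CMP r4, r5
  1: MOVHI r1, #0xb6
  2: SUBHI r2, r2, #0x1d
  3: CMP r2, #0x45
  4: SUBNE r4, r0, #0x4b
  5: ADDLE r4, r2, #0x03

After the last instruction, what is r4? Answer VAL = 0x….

0: ✓ CMP  NZCV=1010
1: ✓ MOVHI  r1←0xb6
2: ✓ SUBHI  r2←0x7e
3: ✓ CMP  NZCV=0010
4: ✓ SUBNE  r4←0xae
5: · ADDLE

VAL = 0xae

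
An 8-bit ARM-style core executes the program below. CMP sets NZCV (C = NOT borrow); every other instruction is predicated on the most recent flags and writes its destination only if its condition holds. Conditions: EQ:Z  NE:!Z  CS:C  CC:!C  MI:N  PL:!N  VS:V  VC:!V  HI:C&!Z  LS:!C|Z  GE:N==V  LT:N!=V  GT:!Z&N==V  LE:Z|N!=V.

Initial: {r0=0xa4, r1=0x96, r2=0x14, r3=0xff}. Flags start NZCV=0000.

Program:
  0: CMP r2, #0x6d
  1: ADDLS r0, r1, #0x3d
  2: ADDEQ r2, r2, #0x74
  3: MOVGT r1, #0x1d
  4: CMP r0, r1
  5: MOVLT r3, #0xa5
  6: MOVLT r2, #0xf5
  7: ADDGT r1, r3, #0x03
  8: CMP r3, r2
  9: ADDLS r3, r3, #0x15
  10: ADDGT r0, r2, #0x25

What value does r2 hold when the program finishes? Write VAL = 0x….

0: ✓ CMP  NZCV=1000
1: ✓ ADDLS  r0←0xd3
2: · ADDEQ
3: · MOVGT
4: ✓ CMP  NZCV=0010
5: · MOVLT
6: · MOVLT
7: ✓ ADDGT  r1←0x02
8: ✓ CMP  NZCV=1010
9: · ADDLS
10: · ADDGT

VAL = 0x14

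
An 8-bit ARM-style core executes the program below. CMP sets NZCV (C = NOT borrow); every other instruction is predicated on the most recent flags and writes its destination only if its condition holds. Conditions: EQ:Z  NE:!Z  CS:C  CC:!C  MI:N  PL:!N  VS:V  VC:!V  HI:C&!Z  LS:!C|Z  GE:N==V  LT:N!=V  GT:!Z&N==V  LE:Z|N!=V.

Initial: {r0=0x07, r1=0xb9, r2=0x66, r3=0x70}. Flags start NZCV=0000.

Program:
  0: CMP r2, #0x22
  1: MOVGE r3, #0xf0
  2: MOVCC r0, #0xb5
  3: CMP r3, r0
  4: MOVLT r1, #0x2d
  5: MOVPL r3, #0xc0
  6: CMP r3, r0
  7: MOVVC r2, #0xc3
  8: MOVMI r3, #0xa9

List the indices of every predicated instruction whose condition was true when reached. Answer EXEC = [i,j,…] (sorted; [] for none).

0: ✓ CMP  NZCV=0010
1: ✓ MOVGE  r3←0xf0
2: · MOVCC
3: ✓ CMP  NZCV=1010
4: ✓ MOVLT  r1←0x2d
5: · MOVPL
6: ✓ CMP  NZCV=1010
7: ✓ MOVVC  r2←0xc3
8: ✓ MOVMI  r3←0xa9

EXEC = [1,4,7,8]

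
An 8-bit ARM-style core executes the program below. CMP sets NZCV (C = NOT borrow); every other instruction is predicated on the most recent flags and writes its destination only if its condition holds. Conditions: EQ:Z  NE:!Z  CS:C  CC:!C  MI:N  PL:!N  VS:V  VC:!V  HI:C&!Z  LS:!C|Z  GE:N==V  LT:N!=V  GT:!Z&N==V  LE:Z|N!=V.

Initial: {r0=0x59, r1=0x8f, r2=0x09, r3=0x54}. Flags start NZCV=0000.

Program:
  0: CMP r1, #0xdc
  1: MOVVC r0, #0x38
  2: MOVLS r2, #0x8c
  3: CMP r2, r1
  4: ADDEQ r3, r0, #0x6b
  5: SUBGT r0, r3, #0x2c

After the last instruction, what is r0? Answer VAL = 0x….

VAL = 0x38

0: ✓ CMP  NZCV=1000
1: ✓ MOVVC  r0←0x38
2: ✓ MOVLS  r2←0x8c
3: ✓ CMP  NZCV=1000
4: · ADDEQ
5: · SUBGT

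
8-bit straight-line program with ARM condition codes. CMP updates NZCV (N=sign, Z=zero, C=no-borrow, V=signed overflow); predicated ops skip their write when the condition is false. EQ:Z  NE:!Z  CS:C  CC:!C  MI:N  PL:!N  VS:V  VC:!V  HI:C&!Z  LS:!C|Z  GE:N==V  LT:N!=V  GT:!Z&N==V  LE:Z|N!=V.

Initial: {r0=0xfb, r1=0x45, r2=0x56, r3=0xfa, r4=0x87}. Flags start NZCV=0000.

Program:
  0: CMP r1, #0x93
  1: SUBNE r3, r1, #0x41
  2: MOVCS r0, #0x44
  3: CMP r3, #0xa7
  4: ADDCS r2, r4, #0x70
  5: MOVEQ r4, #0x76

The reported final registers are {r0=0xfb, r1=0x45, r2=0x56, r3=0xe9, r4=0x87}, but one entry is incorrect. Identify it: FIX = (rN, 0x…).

FIX = (r3, 0x04)

[0] flags=1001 → (cmp)
[1] flags=1001 NE?T → r3=0x04
[2] flags=1001 CS?F → skip
[3] flags=0000 → (cmp)
[4] flags=0000 CS?F → skip
[5] flags=0000 EQ?F → skip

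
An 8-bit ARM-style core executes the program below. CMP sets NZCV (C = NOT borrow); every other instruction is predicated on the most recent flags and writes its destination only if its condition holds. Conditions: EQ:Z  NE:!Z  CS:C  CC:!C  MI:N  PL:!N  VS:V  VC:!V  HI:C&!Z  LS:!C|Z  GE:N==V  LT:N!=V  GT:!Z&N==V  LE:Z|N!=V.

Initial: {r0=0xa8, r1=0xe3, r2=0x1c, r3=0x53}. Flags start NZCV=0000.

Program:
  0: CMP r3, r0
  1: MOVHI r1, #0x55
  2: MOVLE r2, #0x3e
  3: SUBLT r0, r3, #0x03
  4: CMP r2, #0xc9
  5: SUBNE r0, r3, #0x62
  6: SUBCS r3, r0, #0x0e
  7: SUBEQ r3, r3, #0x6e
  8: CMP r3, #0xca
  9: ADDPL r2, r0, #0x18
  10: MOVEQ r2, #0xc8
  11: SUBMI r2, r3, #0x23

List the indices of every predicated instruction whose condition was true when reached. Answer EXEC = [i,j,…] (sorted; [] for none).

0: ✓ CMP  NZCV=1001
1: · MOVHI
2: · MOVLE
3: · SUBLT
4: ✓ CMP  NZCV=0000
5: ✓ SUBNE  r0←0xf1
6: · SUBCS
7: · SUBEQ
8: ✓ CMP  NZCV=1001
9: · ADDPL
10: · MOVEQ
11: ✓ SUBMI  r2←0x30

EXEC = [5,11]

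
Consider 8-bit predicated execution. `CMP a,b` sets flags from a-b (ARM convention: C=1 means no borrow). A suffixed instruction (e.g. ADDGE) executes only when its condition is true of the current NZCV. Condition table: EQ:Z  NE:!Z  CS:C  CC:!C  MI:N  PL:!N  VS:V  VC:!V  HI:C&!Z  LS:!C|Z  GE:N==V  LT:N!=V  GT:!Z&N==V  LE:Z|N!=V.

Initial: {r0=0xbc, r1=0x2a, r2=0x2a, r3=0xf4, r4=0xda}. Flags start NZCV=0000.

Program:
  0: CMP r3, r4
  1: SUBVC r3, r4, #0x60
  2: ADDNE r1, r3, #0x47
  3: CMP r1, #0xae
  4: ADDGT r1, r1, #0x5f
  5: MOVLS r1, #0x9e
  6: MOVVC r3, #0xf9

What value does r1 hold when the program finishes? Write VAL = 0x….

VAL = 0x20

[0] flags=0010 → (cmp)
[1] flags=0010 VC?T → r3=0x7a
[2] flags=0010 NE?T → r1=0xc1
[3] flags=0010 → (cmp)
[4] flags=0010 GT?T → r1=0x20
[5] flags=0010 LS?F → skip
[6] flags=0010 VC?T → r3=0xf9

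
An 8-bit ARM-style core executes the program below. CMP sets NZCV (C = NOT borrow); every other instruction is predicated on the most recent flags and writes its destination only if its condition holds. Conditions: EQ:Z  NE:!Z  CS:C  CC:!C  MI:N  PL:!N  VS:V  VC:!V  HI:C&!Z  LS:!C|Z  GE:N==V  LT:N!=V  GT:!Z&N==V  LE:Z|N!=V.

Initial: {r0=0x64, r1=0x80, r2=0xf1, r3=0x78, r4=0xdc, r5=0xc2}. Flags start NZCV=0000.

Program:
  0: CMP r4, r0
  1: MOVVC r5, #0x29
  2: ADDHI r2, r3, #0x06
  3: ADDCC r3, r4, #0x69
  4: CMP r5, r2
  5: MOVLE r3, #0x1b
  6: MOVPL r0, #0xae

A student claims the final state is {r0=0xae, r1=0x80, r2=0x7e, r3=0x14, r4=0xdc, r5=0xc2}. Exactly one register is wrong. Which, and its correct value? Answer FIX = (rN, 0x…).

FIX = (r3, 0x1b)

0: ✓ CMP  NZCV=0011
1: · MOVVC
2: ✓ ADDHI  r2←0x7e
3: · ADDCC
4: ✓ CMP  NZCV=0011
5: ✓ MOVLE  r3←0x1b
6: ✓ MOVPL  r0←0xae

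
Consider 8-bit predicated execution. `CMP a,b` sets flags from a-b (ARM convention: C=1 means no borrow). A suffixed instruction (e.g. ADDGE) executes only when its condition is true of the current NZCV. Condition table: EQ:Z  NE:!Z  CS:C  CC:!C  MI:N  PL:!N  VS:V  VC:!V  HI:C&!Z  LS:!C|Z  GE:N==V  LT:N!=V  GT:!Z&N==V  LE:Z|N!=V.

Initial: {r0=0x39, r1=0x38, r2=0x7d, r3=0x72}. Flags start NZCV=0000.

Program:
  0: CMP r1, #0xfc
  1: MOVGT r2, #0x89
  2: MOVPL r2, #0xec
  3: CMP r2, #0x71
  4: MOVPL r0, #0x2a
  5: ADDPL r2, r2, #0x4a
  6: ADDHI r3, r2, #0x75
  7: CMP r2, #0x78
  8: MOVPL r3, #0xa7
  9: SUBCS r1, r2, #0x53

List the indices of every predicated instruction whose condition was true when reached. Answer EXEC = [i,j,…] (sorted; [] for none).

EXEC = [1,2,4,5,6]

0: ✓ CMP  NZCV=0000
1: ✓ MOVGT  r2←0x89
2: ✓ MOVPL  r2←0xec
3: ✓ CMP  NZCV=0011
4: ✓ MOVPL  r0←0x2a
5: ✓ ADDPL  r2←0x36
6: ✓ ADDHI  r3←0xab
7: ✓ CMP  NZCV=1000
8: · MOVPL
9: · SUBCS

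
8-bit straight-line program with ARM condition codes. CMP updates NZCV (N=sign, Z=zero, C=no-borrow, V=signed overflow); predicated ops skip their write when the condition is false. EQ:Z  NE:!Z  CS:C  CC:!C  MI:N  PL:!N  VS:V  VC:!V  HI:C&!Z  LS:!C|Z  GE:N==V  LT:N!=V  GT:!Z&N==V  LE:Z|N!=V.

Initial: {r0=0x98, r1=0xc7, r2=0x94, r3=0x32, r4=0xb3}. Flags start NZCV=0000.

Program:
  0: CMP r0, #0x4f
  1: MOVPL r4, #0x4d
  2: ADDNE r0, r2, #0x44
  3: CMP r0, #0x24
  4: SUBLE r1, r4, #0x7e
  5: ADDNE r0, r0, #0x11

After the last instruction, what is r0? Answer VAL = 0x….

VAL = 0xe9

[0] flags=0011 → (cmp)
[1] flags=0011 PL?T → r4=0x4d
[2] flags=0011 NE?T → r0=0xd8
[3] flags=1010 → (cmp)
[4] flags=1010 LE?T → r1=0xcf
[5] flags=1010 NE?T → r0=0xe9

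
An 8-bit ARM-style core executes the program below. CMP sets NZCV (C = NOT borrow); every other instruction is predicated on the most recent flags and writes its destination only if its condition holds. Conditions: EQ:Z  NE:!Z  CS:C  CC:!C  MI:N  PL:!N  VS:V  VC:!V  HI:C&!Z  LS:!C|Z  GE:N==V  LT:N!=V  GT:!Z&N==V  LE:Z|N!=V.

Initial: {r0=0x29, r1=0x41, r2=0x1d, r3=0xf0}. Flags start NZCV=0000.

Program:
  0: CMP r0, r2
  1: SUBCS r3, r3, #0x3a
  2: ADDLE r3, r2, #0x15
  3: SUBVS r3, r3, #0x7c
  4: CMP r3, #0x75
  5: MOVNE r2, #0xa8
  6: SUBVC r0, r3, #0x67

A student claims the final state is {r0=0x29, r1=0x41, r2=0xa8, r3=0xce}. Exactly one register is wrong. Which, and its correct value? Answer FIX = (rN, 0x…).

FIX = (r3, 0xb6)

[0] flags=0010 → (cmp)
[1] flags=0010 CS?T → r3=0xb6
[2] flags=0010 LE?F → skip
[3] flags=0010 VS?F → skip
[4] flags=0011 → (cmp)
[5] flags=0011 NE?T → r2=0xa8
[6] flags=0011 VC?F → skip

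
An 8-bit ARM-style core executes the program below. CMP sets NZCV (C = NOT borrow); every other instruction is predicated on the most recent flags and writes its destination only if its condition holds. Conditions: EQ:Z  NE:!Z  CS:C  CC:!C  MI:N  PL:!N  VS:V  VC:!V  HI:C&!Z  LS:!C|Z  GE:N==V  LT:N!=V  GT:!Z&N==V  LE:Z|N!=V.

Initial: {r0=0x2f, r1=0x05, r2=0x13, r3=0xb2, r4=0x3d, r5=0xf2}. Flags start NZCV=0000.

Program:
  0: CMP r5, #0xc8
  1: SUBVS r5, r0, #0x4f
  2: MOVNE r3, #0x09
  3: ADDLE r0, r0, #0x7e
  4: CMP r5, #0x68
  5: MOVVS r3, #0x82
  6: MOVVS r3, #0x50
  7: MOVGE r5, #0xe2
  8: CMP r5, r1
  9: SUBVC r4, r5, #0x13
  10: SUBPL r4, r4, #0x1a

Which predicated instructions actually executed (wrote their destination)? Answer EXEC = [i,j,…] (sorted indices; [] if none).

0: ✓ CMP  NZCV=0010
1: · SUBVS
2: ✓ MOVNE  r3←0x09
3: · ADDLE
4: ✓ CMP  NZCV=1010
5: · MOVVS
6: · MOVVS
7: · MOVGE
8: ✓ CMP  NZCV=1010
9: ✓ SUBVC  r4←0xdf
10: · SUBPL

EXEC = [2,9]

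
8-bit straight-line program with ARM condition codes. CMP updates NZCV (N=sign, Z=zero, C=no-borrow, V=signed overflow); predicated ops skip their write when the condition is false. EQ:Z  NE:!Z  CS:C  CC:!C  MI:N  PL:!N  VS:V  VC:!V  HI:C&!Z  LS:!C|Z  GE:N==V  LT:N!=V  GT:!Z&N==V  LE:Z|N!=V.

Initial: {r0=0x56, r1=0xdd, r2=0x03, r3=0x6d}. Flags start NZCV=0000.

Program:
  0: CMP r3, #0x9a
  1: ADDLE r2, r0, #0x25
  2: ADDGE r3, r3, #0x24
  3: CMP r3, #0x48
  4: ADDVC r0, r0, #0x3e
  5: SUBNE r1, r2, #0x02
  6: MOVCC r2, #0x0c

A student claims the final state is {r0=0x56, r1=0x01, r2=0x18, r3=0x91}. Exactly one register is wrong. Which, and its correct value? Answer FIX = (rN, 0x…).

FIX = (r2, 0x03)

0: ✓ CMP  NZCV=1001
1: · ADDLE
2: ✓ ADDGE  r3←0x91
3: ✓ CMP  NZCV=0011
4: · ADDVC
5: ✓ SUBNE  r1←0x01
6: · MOVCC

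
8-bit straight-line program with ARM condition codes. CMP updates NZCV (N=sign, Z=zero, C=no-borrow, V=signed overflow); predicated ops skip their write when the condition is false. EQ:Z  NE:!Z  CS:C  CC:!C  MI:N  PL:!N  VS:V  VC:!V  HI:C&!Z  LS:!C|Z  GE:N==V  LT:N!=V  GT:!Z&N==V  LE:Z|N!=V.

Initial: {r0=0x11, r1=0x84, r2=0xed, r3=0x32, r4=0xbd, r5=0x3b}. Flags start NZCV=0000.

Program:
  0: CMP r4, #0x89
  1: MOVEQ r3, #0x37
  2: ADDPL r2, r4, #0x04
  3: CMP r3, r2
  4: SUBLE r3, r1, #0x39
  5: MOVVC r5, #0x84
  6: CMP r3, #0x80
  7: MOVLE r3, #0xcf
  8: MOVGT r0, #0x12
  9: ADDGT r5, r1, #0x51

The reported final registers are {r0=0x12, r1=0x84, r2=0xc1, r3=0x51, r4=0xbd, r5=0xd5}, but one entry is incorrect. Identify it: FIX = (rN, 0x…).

[0] flags=0010 → (cmp)
[1] flags=0010 EQ?F → skip
[2] flags=0010 PL?T → r2=0xc1
[3] flags=0000 → (cmp)
[4] flags=0000 LE?F → skip
[5] flags=0000 VC?T → r5=0x84
[6] flags=1001 → (cmp)
[7] flags=1001 LE?F → skip
[8] flags=1001 GT?T → r0=0x12
[9] flags=1001 GT?T → r5=0xd5

FIX = (r3, 0x32)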